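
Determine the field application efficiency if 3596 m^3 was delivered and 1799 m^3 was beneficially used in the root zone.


Ea = V_root / V_field * 100 = 1799 / 3596 * 100 = 50.0278%

50.0278 %


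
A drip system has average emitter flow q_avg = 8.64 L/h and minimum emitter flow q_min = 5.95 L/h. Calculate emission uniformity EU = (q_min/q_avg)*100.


EU = (q_min/q_avg)*100 = (5.95/8.64)*100 = 68.8657%

68.8657 %


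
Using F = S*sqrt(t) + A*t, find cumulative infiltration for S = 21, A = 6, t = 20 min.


F = S*sqrt(t) + A*t
F = 21*sqrt(20) + 6*20
F = 21*4.472136 + 120

213.9149 mm


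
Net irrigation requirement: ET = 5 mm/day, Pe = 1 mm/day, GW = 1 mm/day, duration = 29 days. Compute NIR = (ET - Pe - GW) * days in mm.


Daily deficit = ET - Pe - GW = 5 - 1 - 1 = 3 mm/day
NIR = 3 * 29 = 87 mm

87.0000 mm


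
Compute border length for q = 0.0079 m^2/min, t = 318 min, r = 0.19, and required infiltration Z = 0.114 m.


L = q*t/((1+r)*Z)
L = 0.0079*318/((1+0.19)*0.114)
L = 2.5122/0.13566

18.5184 m


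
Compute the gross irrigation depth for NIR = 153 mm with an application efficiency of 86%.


Ea = 86% = 0.86
GID = NIR / Ea = 153 / 0.86 = 177.9070 mm

177.9070 mm


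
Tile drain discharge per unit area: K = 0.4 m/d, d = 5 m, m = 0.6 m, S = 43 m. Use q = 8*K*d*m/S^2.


q = 8*K*d*m/S^2
q = 8*0.4*5*0.6/43^2
q = 9.6000 / 1849

0.0052 m/d


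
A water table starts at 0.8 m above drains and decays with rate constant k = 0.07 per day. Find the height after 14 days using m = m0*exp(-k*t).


m = m0 * exp(-k*t)
m = 0.8 * exp(-0.07 * 14)
m = 0.8 * exp(-0.9800)

0.3002 m


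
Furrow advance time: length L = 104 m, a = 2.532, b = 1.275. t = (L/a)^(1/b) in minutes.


t = (L/a)^(1/b)
t = (104/2.532)^(1/1.275)
t = 41.074250^(1/1.275)

18.4308 min


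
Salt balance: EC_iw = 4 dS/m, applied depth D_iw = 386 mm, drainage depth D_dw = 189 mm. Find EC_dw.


EC_dw = EC_iw * D_iw / D_dw
EC_dw = 4 * 386 / 189
EC_dw = 1544 / 189

8.1693 dS/m


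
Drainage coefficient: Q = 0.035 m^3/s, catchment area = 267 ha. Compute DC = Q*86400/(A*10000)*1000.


DC = Q * 86400 / (A * 10000) * 1000
DC = 0.035 * 86400 / (267 * 10000) * 1000
DC = 3024000.0000 / 2670000

1.1326 mm/day


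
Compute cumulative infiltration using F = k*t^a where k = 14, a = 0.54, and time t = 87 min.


F = k * t^a = 14 * 87^0.54
F = 14 * 11.151683

156.1236 mm


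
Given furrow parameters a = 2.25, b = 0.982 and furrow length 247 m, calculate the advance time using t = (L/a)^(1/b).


t = (L/a)^(1/b)
t = (247/2.25)^(1/0.982)
t = 109.777778^(1/0.982)

119.6512 min


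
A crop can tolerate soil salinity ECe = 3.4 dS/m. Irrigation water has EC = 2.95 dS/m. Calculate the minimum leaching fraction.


LR = ECiw / (5*ECe - ECiw)
LR = 2.95 / (5*3.4 - 2.95)
LR = 2.95 / 14.0500

0.2100


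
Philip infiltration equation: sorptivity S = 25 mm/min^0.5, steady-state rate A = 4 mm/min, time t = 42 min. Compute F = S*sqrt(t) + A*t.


F = S*sqrt(t) + A*t
F = 25*sqrt(42) + 4*42
F = 25*6.480741 + 168

330.0185 mm


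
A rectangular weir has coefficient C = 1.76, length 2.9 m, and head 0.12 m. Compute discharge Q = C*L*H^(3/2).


Q = C * L * H^(3/2) = 1.76 * 2.9 * 0.12^1.5 = 1.76 * 2.9 * 0.041569

0.2122 m^3/s


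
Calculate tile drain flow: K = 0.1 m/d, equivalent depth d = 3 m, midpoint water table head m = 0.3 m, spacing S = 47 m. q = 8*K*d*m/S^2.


q = 8*K*d*m/S^2
q = 8*0.1*3*0.3/47^2
q = 0.7200 / 2209

3.2594e-04 m/d


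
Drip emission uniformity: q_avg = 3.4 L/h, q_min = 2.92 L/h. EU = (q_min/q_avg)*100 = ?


EU = (q_min/q_avg)*100 = (2.92/3.4)*100 = 85.8824%

85.8824 %


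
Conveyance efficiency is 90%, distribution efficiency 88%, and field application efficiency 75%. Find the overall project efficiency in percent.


Ec = 0.9, Eb = 0.88, Ea = 0.75
E = 0.9 * 0.88 * 0.75 * 100 = 59.4000%

59.4000 %


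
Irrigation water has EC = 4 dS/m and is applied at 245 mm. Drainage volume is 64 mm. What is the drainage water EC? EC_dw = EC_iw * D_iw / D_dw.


EC_dw = EC_iw * D_iw / D_dw
EC_dw = 4 * 245 / 64
EC_dw = 980 / 64

15.3125 dS/m


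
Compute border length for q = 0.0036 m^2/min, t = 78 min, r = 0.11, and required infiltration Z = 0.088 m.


L = q*t/((1+r)*Z)
L = 0.0036*78/((1+0.11)*0.088)
L = 0.2808/0.09768

2.8747 m


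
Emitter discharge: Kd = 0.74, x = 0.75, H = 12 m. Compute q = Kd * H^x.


q = Kd * H^x = 0.74 * 12^0.75 = 0.74 * 6.447420

4.7711 L/h


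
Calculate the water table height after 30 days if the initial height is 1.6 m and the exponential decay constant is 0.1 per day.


m = m0 * exp(-k*t)
m = 1.6 * exp(-0.1 * 30)
m = 1.6 * exp(-3.0000)

0.0797 m


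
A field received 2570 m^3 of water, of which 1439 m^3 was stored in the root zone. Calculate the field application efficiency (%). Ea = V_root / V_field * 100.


Ea = V_root / V_field * 100 = 1439 / 2570 * 100 = 55.9922%

55.9922 %


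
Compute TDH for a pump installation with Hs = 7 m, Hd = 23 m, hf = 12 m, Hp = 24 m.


TDH = Hs + Hd + hf + Hp = 7 + 23 + 12 + 24 = 66

66 m


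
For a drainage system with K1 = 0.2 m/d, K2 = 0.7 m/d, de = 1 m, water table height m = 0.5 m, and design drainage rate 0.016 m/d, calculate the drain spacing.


S^2 = 8*K2*de*m/q + 4*K1*m^2/q
S^2 = 8*0.7*1*0.5/0.016 + 4*0.2*0.5^2/0.016
S = sqrt(187.5000)

13.6931 m


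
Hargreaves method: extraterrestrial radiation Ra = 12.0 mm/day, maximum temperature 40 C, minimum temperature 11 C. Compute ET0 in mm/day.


Tmean = (Tmax + Tmin)/2 = (40 + 11)/2 = 25.5
ET0 = 0.0023 * 12.0 * (25.5 + 17.8) * sqrt(40 - 11)
ET0 = 0.0023 * 12.0 * 43.3 * 5.385165

6.4357 mm/day


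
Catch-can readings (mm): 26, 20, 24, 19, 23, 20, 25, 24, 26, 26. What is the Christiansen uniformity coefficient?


mean = 23.300000 mm
MAD = 2.240000 mm
CU = (1 - 2.240000/23.300000)*100

90.3863 %


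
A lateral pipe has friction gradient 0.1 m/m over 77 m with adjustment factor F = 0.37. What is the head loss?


hf = J * L * F = 0.1 * 77 * 0.37 = 2.8490 m

2.8490 m


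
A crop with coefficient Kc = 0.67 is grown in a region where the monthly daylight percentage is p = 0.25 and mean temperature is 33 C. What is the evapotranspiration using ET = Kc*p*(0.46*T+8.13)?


ET = Kc * p * (0.46*T + 8.13)
ET = 0.67 * 0.25 * (0.46*33 + 8.13)
ET = 0.67 * 0.25 * 23.3100

3.9044 mm/day


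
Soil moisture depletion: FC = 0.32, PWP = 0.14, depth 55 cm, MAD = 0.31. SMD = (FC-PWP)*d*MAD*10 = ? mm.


SMD = (FC - PWP) * d * MAD * 10
SMD = (0.32 - 0.14) * 55 * 0.31 * 10
SMD = 0.1800 * 55 * 0.31 * 10

30.6900 mm


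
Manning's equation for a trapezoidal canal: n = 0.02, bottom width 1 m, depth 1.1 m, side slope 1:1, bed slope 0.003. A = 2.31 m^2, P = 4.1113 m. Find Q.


R = A/P = 2.31/4.1113 = 0.561866
Q = (1/0.02) * 2.31 * 0.561866^(2/3) * 0.003^0.5

4.3076 m^3/s


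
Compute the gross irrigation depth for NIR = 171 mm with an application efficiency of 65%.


Ea = 65% = 0.65
GID = NIR / Ea = 171 / 0.65 = 263.0769 mm

263.0769 mm


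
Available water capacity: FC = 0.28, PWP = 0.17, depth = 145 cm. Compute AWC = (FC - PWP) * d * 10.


AWC = (FC - PWP) * d * 10
AWC = (0.28 - 0.17) * 145 * 10
AWC = 0.1100 * 145 * 10

159.5000 mm


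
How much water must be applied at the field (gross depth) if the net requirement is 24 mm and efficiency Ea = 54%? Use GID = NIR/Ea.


Ea = 54% = 0.54
GID = NIR / Ea = 24 / 0.54 = 44.4444 mm

44.4444 mm


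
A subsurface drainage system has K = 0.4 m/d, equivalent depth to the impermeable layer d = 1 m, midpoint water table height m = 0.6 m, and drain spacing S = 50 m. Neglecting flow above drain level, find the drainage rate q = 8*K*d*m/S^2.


q = 8*K*d*m/S^2
q = 8*0.4*1*0.6/50^2
q = 1.9200 / 2500

7.6800e-04 m/d


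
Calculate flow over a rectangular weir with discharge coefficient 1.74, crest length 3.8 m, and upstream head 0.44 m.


Q = C * L * H^(3/2) = 1.74 * 3.8 * 0.44^1.5 = 1.74 * 3.8 * 0.291863

1.9298 m^3/s


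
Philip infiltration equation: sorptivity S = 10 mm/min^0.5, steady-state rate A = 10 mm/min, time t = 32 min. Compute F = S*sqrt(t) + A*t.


F = S*sqrt(t) + A*t
F = 10*sqrt(32) + 10*32
F = 10*5.656854 + 320

376.5685 mm


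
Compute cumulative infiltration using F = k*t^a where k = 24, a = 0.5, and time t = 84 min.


F = k * t^a = 24 * 84^0.5
F = 24 * 9.165151

219.9636 mm


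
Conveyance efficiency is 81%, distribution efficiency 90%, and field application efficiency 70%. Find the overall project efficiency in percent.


Ec = 0.81, Eb = 0.9, Ea = 0.7
E = 0.81 * 0.9 * 0.7 * 100 = 51.0300%

51.0300 %


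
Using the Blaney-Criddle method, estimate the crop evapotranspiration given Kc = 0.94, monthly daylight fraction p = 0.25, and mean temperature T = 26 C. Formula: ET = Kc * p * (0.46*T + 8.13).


ET = Kc * p * (0.46*T + 8.13)
ET = 0.94 * 0.25 * (0.46*26 + 8.13)
ET = 0.94 * 0.25 * 20.0900

4.7212 mm/day


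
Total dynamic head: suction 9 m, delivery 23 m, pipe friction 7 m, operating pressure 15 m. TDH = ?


TDH = Hs + Hd + hf + Hp = 9 + 23 + 7 + 15 = 54

54 m


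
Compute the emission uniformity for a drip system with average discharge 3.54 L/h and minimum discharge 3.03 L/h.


EU = (q_min/q_avg)*100 = (3.03/3.54)*100 = 85.5932%

85.5932 %


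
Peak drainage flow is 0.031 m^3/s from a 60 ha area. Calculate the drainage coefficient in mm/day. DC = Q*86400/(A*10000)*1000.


DC = Q * 86400 / (A * 10000) * 1000
DC = 0.031 * 86400 / (60 * 10000) * 1000
DC = 2678400.0000 / 600000

4.4640 mm/day


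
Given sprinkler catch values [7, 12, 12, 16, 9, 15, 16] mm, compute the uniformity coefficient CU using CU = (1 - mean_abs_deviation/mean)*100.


mean = 12.428571 mm
MAD = 2.775510 mm
CU = (1 - 2.775510/12.428571)*100

77.6683 %


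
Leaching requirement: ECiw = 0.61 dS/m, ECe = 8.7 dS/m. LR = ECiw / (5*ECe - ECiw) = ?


LR = ECiw / (5*ECe - ECiw)
LR = 0.61 / (5*8.7 - 0.61)
LR = 0.61 / 42.8900

0.0142


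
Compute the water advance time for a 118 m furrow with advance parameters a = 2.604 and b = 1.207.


t = (L/a)^(1/b)
t = (118/2.604)^(1/1.207)
t = 45.314900^(1/1.207)

23.5611 min


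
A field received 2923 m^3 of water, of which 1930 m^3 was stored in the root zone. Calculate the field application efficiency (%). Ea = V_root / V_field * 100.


Ea = V_root / V_field * 100 = 1930 / 2923 * 100 = 66.0281%

66.0281 %


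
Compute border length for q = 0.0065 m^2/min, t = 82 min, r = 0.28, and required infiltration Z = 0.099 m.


L = q*t/((1+r)*Z)
L = 0.0065*82/((1+0.28)*0.099)
L = 0.533/0.12672

4.2061 m


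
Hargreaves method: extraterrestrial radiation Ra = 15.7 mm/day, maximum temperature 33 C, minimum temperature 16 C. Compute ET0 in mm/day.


Tmean = (Tmax + Tmin)/2 = (33 + 16)/2 = 24.5
ET0 = 0.0023 * 15.7 * (24.5 + 17.8) * sqrt(33 - 16)
ET0 = 0.0023 * 15.7 * 42.3 * 4.123106

6.2979 mm/day


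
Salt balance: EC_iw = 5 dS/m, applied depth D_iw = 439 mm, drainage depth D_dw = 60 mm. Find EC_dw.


EC_dw = EC_iw * D_iw / D_dw
EC_dw = 5 * 439 / 60
EC_dw = 2195 / 60

36.5833 dS/m


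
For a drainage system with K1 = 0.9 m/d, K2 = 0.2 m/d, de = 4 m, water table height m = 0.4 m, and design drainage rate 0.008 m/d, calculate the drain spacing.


S^2 = 8*K2*de*m/q + 4*K1*m^2/q
S^2 = 8*0.2*4*0.4/0.008 + 4*0.9*0.4^2/0.008
S = sqrt(392.0000)

19.7990 m


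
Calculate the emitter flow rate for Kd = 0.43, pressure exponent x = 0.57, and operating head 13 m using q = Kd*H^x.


q = Kd * H^x = 0.43 * 13^0.57 = 0.43 * 4.314671

1.8553 L/h


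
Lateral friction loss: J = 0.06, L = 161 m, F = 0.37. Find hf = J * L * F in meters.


hf = J * L * F = 0.06 * 161 * 0.37 = 3.5742 m

3.5742 m


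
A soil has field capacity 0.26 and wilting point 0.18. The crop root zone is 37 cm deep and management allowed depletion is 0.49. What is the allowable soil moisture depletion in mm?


SMD = (FC - PWP) * d * MAD * 10
SMD = (0.26 - 0.18) * 37 * 0.49 * 10
SMD = 0.0800 * 37 * 0.49 * 10

14.5040 mm


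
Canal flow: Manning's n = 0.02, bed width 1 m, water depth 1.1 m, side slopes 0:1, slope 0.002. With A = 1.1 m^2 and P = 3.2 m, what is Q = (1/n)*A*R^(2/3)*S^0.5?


R = A/P = 1.1/3.2 = 0.343750
Q = (1/0.02) * 1.1 * 0.343750^(2/3) * 0.002^0.5

1.2070 m^3/s


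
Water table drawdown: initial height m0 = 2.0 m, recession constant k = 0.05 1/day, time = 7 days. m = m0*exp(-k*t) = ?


m = m0 * exp(-k*t)
m = 2.0 * exp(-0.05 * 7)
m = 2.0 * exp(-0.3500)

1.4094 m


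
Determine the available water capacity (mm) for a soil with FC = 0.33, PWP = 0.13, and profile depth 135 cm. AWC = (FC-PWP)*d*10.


AWC = (FC - PWP) * d * 10
AWC = (0.33 - 0.13) * 135 * 10
AWC = 0.2000 * 135 * 10

270.0000 mm


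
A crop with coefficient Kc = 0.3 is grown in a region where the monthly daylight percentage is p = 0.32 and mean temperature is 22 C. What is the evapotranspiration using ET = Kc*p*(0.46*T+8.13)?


ET = Kc * p * (0.46*T + 8.13)
ET = 0.3 * 0.32 * (0.46*22 + 8.13)
ET = 0.3 * 0.32 * 18.2500

1.7520 mm/day


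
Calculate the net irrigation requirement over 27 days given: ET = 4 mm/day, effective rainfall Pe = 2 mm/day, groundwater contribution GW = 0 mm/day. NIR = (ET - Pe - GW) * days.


Daily deficit = ET - Pe - GW = 4 - 2 - 0 = 2 mm/day
NIR = 2 * 27 = 54 mm

54.0000 mm


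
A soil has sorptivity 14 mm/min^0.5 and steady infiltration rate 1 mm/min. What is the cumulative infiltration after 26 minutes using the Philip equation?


F = S*sqrt(t) + A*t
F = 14*sqrt(26) + 1*26
F = 14*5.099020 + 26

97.3863 mm


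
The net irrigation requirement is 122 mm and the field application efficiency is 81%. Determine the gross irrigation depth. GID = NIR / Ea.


Ea = 81% = 0.81
GID = NIR / Ea = 122 / 0.81 = 150.6173 mm

150.6173 mm


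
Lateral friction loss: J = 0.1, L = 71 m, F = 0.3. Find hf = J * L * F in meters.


hf = J * L * F = 0.1 * 71 * 0.3 = 2.1300 m

2.1300 m


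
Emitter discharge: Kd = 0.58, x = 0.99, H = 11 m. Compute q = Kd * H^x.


q = Kd * H^x = 0.58 * 11^0.99 = 0.58 * 10.739369

6.2288 L/h


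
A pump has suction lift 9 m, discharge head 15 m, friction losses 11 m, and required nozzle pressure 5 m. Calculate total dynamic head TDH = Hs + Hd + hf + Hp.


TDH = Hs + Hd + hf + Hp = 9 + 15 + 11 + 5 = 40

40 m


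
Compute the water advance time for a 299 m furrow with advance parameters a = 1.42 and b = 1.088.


t = (L/a)^(1/b)
t = (299/1.42)^(1/1.088)
t = 210.563380^(1/1.088)

136.6036 min


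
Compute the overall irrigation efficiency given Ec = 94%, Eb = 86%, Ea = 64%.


Ec = 0.94, Eb = 0.86, Ea = 0.64
E = 0.94 * 0.86 * 0.64 * 100 = 51.7376%

51.7376 %


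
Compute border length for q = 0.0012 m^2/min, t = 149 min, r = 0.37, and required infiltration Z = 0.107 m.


L = q*t/((1+r)*Z)
L = 0.0012*149/((1+0.37)*0.107)
L = 0.1788/0.14659

1.2197 m


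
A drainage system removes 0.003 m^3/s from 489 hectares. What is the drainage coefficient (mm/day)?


DC = Q * 86400 / (A * 10000) * 1000
DC = 0.003 * 86400 / (489 * 10000) * 1000
DC = 259200.0000 / 4890000

0.0530 mm/day


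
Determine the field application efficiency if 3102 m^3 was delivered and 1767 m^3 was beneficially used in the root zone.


Ea = V_root / V_field * 100 = 1767 / 3102 * 100 = 56.9632%

56.9632 %


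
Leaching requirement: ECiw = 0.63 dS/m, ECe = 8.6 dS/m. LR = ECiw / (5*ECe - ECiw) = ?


LR = ECiw / (5*ECe - ECiw)
LR = 0.63 / (5*8.6 - 0.63)
LR = 0.63 / 42.3700

0.0149


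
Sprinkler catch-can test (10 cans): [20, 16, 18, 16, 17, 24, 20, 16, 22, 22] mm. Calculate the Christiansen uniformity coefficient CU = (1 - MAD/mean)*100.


mean = 19.100000 mm
MAD = 2.500000 mm
CU = (1 - 2.500000/19.100000)*100

86.9110 %


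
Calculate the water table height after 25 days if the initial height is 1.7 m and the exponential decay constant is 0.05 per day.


m = m0 * exp(-k*t)
m = 1.7 * exp(-0.05 * 25)
m = 1.7 * exp(-1.2500)

0.4871 m


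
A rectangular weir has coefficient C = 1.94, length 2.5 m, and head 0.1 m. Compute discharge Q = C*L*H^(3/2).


Q = C * L * H^(3/2) = 1.94 * 2.5 * 0.1^1.5 = 1.94 * 2.5 * 0.031623

0.1534 m^3/s


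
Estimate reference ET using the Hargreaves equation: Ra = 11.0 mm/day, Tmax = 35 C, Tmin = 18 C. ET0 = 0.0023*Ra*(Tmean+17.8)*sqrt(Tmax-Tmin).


Tmean = (Tmax + Tmin)/2 = (35 + 18)/2 = 26.5
ET0 = 0.0023 * 11.0 * (26.5 + 17.8) * sqrt(35 - 18)
ET0 = 0.0023 * 11.0 * 44.3 * 4.123106

4.6211 mm/day


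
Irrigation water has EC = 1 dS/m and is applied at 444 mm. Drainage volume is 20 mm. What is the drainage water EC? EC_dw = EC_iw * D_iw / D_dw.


EC_dw = EC_iw * D_iw / D_dw
EC_dw = 1 * 444 / 20
EC_dw = 444 / 20

22.2000 dS/m


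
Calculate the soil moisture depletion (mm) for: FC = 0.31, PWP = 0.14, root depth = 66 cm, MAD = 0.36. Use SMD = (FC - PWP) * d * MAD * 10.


SMD = (FC - PWP) * d * MAD * 10
SMD = (0.31 - 0.14) * 66 * 0.36 * 10
SMD = 0.1700 * 66 * 0.36 * 10

40.3920 mm


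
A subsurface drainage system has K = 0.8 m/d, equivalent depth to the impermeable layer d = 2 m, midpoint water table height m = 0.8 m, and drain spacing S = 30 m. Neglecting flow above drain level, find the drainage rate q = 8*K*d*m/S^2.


q = 8*K*d*m/S^2
q = 8*0.8*2*0.8/30^2
q = 10.2400 / 900

0.0114 m/d


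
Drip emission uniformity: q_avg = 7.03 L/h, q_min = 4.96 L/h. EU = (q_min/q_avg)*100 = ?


EU = (q_min/q_avg)*100 = (4.96/7.03)*100 = 70.5548%

70.5548 %


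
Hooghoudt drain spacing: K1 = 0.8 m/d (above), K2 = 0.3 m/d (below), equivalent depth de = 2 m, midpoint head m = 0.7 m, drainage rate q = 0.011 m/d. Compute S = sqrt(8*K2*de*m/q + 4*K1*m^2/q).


S^2 = 8*K2*de*m/q + 4*K1*m^2/q
S^2 = 8*0.3*2*0.7/0.011 + 4*0.8*0.7^2/0.011
S = sqrt(448.0000)

21.1660 m


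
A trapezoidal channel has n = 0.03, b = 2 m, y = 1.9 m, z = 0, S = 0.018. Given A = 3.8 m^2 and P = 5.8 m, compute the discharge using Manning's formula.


R = A/P = 3.8/5.8 = 0.655172
Q = (1/0.03) * 3.8 * 0.655172^(2/3) * 0.018^0.5

12.8194 m^3/s


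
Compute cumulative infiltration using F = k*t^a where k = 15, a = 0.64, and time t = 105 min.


F = k * t^a = 15 * 105^0.64
F = 15 * 19.658988

294.8848 mm


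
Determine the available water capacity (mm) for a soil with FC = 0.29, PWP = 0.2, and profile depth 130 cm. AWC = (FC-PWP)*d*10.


AWC = (FC - PWP) * d * 10
AWC = (0.29 - 0.2) * 130 * 10
AWC = 0.0900 * 130 * 10

117.0000 mm


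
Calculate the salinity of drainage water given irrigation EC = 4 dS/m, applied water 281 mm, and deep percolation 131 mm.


EC_dw = EC_iw * D_iw / D_dw
EC_dw = 4 * 281 / 131
EC_dw = 1124 / 131

8.5802 dS/m


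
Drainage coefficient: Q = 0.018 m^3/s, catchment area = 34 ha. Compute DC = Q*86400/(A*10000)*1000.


DC = Q * 86400 / (A * 10000) * 1000
DC = 0.018 * 86400 / (34 * 10000) * 1000
DC = 1555200.0000 / 340000

4.5741 mm/day


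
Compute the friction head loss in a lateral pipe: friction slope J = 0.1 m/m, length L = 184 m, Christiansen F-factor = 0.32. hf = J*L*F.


hf = J * L * F = 0.1 * 184 * 0.32 = 5.8880 m

5.8880 m


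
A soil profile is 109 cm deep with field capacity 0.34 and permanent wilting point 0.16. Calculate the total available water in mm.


AWC = (FC - PWP) * d * 10
AWC = (0.34 - 0.16) * 109 * 10
AWC = 0.1800 * 109 * 10

196.2000 mm


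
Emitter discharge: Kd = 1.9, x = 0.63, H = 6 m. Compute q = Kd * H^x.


q = Kd * H^x = 1.9 * 6^0.63 = 1.9 * 3.091970

5.8747 L/h


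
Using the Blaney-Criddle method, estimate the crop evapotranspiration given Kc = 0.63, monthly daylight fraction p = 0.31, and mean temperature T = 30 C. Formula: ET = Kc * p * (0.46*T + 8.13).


ET = Kc * p * (0.46*T + 8.13)
ET = 0.63 * 0.31 * (0.46*30 + 8.13)
ET = 0.63 * 0.31 * 21.9300

4.2829 mm/day


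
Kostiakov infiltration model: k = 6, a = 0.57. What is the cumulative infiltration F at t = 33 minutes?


F = k * t^a = 6 * 33^0.57
F = 6 * 7.337582

44.0255 mm


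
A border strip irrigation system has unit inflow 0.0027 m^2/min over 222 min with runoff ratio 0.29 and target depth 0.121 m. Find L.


L = q*t/((1+r)*Z)
L = 0.0027*222/((1+0.29)*0.121)
L = 0.5994/0.15609

3.8401 m


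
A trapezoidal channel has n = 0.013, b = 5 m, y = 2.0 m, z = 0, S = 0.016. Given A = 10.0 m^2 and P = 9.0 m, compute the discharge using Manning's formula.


R = A/P = 10.0/9.0 = 1.111111
Q = (1/0.013) * 10.0 * 1.111111^(2/3) * 0.016^0.5

104.3810 m^3/s


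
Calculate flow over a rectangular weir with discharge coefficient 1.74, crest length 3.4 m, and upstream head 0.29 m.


Q = C * L * H^(3/2) = 1.74 * 3.4 * 0.29^1.5 = 1.74 * 3.4 * 0.156170

0.9239 m^3/s


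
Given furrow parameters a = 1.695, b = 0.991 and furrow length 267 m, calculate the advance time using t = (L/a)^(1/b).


t = (L/a)^(1/b)
t = (267/1.695)^(1/0.991)
t = 157.522124^(1/0.991)

164.9291 min


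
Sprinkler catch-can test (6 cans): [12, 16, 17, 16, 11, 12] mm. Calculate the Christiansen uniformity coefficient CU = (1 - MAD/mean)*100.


mean = 14.000000 mm
MAD = 2.333333 mm
CU = (1 - 2.333333/14.000000)*100

83.3333 %


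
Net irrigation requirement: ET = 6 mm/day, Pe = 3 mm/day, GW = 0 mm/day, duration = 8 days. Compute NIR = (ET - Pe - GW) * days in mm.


Daily deficit = ET - Pe - GW = 6 - 3 - 0 = 3 mm/day
NIR = 3 * 8 = 24 mm

24.0000 mm


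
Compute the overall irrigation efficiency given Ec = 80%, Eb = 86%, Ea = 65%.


Ec = 0.8, Eb = 0.86, Ea = 0.65
E = 0.8 * 0.86 * 0.65 * 100 = 44.7200%

44.7200 %


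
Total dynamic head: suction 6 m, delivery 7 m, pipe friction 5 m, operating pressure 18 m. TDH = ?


TDH = Hs + Hd + hf + Hp = 6 + 7 + 5 + 18 = 36

36 m


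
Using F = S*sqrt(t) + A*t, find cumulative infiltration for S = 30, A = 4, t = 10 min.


F = S*sqrt(t) + A*t
F = 30*sqrt(10) + 4*10
F = 30*3.162278 + 40

134.8683 mm


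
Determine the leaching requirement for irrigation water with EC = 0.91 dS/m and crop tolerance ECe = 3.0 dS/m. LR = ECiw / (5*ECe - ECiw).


LR = ECiw / (5*ECe - ECiw)
LR = 0.91 / (5*3.0 - 0.91)
LR = 0.91 / 14.0900

0.0646


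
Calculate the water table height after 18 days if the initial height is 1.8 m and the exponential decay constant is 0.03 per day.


m = m0 * exp(-k*t)
m = 1.8 * exp(-0.03 * 18)
m = 1.8 * exp(-0.5400)

1.0489 m


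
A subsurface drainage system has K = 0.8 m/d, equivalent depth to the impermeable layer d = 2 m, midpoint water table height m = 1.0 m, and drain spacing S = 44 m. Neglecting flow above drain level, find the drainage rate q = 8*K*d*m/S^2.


q = 8*K*d*m/S^2
q = 8*0.8*2*1.0/44^2
q = 12.8000 / 1936

0.0066 m/d


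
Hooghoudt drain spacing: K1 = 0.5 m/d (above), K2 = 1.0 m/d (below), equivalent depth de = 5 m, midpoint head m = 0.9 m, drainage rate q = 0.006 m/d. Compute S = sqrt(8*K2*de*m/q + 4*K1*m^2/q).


S^2 = 8*K2*de*m/q + 4*K1*m^2/q
S^2 = 8*1.0*5*0.9/0.006 + 4*0.5*0.9^2/0.006
S = sqrt(6270.0000)

79.1833 m


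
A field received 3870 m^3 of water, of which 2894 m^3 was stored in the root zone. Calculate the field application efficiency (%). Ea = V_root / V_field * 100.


Ea = V_root / V_field * 100 = 2894 / 3870 * 100 = 74.7804%

74.7804 %


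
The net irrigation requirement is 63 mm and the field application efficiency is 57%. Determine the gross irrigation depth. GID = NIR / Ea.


Ea = 57% = 0.57
GID = NIR / Ea = 63 / 0.57 = 110.5263 mm

110.5263 mm


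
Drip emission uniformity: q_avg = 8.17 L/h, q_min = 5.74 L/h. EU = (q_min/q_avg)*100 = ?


EU = (q_min/q_avg)*100 = (5.74/8.17)*100 = 70.2570%

70.2570 %


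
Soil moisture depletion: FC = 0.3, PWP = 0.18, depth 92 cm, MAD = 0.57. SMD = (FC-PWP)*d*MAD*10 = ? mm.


SMD = (FC - PWP) * d * MAD * 10
SMD = (0.3 - 0.18) * 92 * 0.57 * 10
SMD = 0.1200 * 92 * 0.57 * 10

62.9280 mm


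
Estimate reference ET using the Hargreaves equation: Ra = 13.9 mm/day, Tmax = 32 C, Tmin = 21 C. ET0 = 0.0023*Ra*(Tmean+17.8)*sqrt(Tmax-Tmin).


Tmean = (Tmax + Tmin)/2 = (32 + 21)/2 = 26.5
ET0 = 0.0023 * 13.9 * (26.5 + 17.8) * sqrt(32 - 21)
ET0 = 0.0023 * 13.9 * 44.3 * 3.316625

4.6972 mm/day


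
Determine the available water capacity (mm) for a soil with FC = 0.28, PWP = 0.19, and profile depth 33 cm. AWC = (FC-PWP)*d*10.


AWC = (FC - PWP) * d * 10
AWC = (0.28 - 0.19) * 33 * 10
AWC = 0.0900 * 33 * 10

29.7000 mm


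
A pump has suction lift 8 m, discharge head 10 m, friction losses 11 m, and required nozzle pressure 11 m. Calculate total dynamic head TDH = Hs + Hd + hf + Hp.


TDH = Hs + Hd + hf + Hp = 8 + 10 + 11 + 11 = 40

40 m


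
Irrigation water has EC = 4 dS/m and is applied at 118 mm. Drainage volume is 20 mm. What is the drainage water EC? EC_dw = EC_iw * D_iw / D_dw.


EC_dw = EC_iw * D_iw / D_dw
EC_dw = 4 * 118 / 20
EC_dw = 472 / 20

23.6000 dS/m


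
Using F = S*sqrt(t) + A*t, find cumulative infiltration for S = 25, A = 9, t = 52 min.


F = S*sqrt(t) + A*t
F = 25*sqrt(52) + 9*52
F = 25*7.211103 + 468

648.2776 mm


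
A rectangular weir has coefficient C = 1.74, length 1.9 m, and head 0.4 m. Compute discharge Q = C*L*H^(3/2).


Q = C * L * H^(3/2) = 1.74 * 1.9 * 0.4^1.5 = 1.74 * 1.9 * 0.252982

0.8364 m^3/s


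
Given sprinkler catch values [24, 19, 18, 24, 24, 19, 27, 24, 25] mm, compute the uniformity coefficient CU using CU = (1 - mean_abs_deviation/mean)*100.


mean = 22.666667 mm
MAD = 2.666667 mm
CU = (1 - 2.666667/22.666667)*100

88.2353 %


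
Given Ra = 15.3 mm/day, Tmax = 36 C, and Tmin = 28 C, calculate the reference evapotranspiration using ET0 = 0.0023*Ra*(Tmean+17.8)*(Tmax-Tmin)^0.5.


Tmean = (Tmax + Tmin)/2 = (36 + 28)/2 = 32.0
ET0 = 0.0023 * 15.3 * (32.0 + 17.8) * sqrt(36 - 28)
ET0 = 0.0023 * 15.3 * 49.8 * 2.828427

4.9567 mm/day


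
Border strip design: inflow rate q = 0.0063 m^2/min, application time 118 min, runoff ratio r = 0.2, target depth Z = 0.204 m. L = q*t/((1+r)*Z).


L = q*t/((1+r)*Z)
L = 0.0063*118/((1+0.2)*0.204)
L = 0.7434/0.2448

3.0368 m


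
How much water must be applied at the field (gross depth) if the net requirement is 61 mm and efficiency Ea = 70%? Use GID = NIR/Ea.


Ea = 70% = 0.7
GID = NIR / Ea = 61 / 0.7 = 87.1429 mm

87.1429 mm


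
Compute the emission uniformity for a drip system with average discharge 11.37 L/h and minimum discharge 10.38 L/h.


EU = (q_min/q_avg)*100 = (10.38/11.37)*100 = 91.2929%

91.2929 %


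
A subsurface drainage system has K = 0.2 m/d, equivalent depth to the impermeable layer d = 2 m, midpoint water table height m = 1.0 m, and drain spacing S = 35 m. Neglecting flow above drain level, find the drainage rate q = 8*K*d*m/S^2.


q = 8*K*d*m/S^2
q = 8*0.2*2*1.0/35^2
q = 3.2000 / 1225

0.0026 m/d


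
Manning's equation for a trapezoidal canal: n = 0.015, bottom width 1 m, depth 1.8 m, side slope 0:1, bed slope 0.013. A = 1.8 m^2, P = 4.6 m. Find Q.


R = A/P = 1.8/4.6 = 0.391304
Q = (1/0.015) * 1.8 * 0.391304^(2/3) * 0.013^0.5

7.3197 m^3/s


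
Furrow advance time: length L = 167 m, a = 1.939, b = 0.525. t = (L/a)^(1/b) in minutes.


t = (L/a)^(1/b)
t = (167/1.939)^(1/0.525)
t = 86.126870^(1/0.525)

4852.6437 min


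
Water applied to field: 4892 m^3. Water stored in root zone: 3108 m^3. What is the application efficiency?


Ea = V_root / V_field * 100 = 3108 / 4892 * 100 = 63.5323%

63.5323 %


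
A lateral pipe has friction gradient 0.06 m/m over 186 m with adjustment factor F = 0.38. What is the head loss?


hf = J * L * F = 0.06 * 186 * 0.38 = 4.2408 m

4.2408 m


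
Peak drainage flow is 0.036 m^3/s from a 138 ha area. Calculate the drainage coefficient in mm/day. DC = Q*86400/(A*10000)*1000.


DC = Q * 86400 / (A * 10000) * 1000
DC = 0.036 * 86400 / (138 * 10000) * 1000
DC = 3110400.0000 / 1380000

2.2539 mm/day


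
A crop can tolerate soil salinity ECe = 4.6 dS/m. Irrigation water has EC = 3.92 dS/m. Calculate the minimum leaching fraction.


LR = ECiw / (5*ECe - ECiw)
LR = 3.92 / (5*4.6 - 3.92)
LR = 3.92 / 19.0800

0.2055


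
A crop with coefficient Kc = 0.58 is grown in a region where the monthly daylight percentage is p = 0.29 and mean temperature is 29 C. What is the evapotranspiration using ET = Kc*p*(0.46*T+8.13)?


ET = Kc * p * (0.46*T + 8.13)
ET = 0.58 * 0.29 * (0.46*29 + 8.13)
ET = 0.58 * 0.29 * 21.4700

3.6113 mm/day


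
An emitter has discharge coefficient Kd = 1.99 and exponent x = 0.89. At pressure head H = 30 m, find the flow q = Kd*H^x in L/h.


q = Kd * H^x = 1.99 * 30^0.89 = 1.99 * 20.636589

41.0668 L/h


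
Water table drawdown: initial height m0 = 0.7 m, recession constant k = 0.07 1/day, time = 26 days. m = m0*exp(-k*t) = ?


m = m0 * exp(-k*t)
m = 0.7 * exp(-0.07 * 26)
m = 0.7 * exp(-1.8200)

0.1134 m


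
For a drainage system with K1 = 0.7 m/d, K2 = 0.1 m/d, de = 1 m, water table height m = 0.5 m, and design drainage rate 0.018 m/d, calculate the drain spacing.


S^2 = 8*K2*de*m/q + 4*K1*m^2/q
S^2 = 8*0.1*1*0.5/0.018 + 4*0.7*0.5^2/0.018
S = sqrt(61.1111)

7.8174 m


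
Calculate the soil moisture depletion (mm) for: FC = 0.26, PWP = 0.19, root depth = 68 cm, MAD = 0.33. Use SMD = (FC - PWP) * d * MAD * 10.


SMD = (FC - PWP) * d * MAD * 10
SMD = (0.26 - 0.19) * 68 * 0.33 * 10
SMD = 0.0700 * 68 * 0.33 * 10

15.7080 mm


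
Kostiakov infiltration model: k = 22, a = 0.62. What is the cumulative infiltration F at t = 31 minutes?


F = k * t^a = 22 * 31^0.62
F = 22 * 8.407062

184.9554 mm


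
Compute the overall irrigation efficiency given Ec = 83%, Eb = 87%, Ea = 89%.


Ec = 0.83, Eb = 0.87, Ea = 0.89
E = 0.83 * 0.87 * 0.89 * 100 = 64.2669%

64.2669 %


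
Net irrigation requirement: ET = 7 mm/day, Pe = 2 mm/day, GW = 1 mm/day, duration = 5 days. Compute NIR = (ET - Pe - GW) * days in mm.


Daily deficit = ET - Pe - GW = 7 - 2 - 1 = 4 mm/day
NIR = 4 * 5 = 20 mm

20.0000 mm


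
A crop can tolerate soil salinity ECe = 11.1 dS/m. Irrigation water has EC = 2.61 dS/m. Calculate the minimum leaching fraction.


LR = ECiw / (5*ECe - ECiw)
LR = 2.61 / (5*11.1 - 2.61)
LR = 2.61 / 52.8900

0.0493


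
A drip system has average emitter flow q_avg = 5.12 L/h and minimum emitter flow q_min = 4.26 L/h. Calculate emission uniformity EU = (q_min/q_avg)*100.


EU = (q_min/q_avg)*100 = (4.26/5.12)*100 = 83.2031%

83.2031 %


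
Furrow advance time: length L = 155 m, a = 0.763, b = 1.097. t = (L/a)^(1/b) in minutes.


t = (L/a)^(1/b)
t = (155/0.763)^(1/1.097)
t = 203.145478^(1/1.097)

126.9825 min


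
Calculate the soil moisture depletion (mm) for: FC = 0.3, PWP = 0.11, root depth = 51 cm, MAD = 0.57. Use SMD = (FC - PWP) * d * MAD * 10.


SMD = (FC - PWP) * d * MAD * 10
SMD = (0.3 - 0.11) * 51 * 0.57 * 10
SMD = 0.1900 * 51 * 0.57 * 10

55.2330 mm


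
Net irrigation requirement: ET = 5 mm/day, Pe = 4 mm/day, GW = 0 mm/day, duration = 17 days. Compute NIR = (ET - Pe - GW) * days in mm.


Daily deficit = ET - Pe - GW = 5 - 4 - 0 = 1 mm/day
NIR = 1 * 17 = 17 mm

17.0000 mm


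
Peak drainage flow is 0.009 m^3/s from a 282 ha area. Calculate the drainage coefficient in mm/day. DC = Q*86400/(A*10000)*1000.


DC = Q * 86400 / (A * 10000) * 1000
DC = 0.009 * 86400 / (282 * 10000) * 1000
DC = 777600.0000 / 2820000

0.2757 mm/day


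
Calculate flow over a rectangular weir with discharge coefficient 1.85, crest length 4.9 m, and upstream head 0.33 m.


Q = C * L * H^(3/2) = 1.85 * 4.9 * 0.33^1.5 = 1.85 * 4.9 * 0.189571

1.7185 m^3/s


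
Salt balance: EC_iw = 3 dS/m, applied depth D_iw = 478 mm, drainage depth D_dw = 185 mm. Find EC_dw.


EC_dw = EC_iw * D_iw / D_dw
EC_dw = 3 * 478 / 185
EC_dw = 1434 / 185

7.7514 dS/m


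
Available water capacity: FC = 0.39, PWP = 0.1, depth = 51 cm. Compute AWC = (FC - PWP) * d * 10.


AWC = (FC - PWP) * d * 10
AWC = (0.39 - 0.1) * 51 * 10
AWC = 0.2900 * 51 * 10

147.9000 mm


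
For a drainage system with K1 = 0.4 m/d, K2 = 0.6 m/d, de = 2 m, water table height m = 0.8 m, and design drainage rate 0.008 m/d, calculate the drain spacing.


S^2 = 8*K2*de*m/q + 4*K1*m^2/q
S^2 = 8*0.6*2*0.8/0.008 + 4*0.4*0.8^2/0.008
S = sqrt(1088.0000)

32.9848 m


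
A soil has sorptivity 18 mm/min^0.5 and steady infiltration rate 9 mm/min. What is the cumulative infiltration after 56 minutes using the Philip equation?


F = S*sqrt(t) + A*t
F = 18*sqrt(56) + 9*56
F = 18*7.483315 + 504

638.6997 mm


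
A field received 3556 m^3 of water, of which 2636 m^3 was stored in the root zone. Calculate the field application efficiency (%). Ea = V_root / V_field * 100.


Ea = V_root / V_field * 100 = 2636 / 3556 * 100 = 74.1282%

74.1282 %


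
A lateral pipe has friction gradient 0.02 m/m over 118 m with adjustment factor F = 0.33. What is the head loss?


hf = J * L * F = 0.02 * 118 * 0.33 = 0.7788 m

0.7788 m


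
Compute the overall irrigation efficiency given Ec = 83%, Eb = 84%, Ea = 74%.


Ec = 0.83, Eb = 0.84, Ea = 0.74
E = 0.83 * 0.84 * 0.74 * 100 = 51.5928%

51.5928 %


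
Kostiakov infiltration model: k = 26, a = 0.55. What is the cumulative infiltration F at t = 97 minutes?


F = k * t^a = 26 * 97^0.55
F = 26 * 12.380109

321.8828 mm


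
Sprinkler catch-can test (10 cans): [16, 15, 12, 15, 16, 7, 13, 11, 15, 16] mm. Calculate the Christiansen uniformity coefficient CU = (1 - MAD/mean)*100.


mean = 13.600000 mm
MAD = 2.280000 mm
CU = (1 - 2.280000/13.600000)*100

83.2353 %


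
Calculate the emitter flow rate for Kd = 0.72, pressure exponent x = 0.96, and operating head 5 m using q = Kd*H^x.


q = Kd * H^x = 0.72 * 5^0.96 = 0.72 * 4.688255

3.3755 L/h


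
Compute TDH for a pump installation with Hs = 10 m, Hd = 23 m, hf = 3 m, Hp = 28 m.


TDH = Hs + Hd + hf + Hp = 10 + 23 + 3 + 28 = 64

64 m


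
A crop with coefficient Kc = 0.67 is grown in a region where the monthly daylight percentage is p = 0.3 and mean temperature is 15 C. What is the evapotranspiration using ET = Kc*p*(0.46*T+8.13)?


ET = Kc * p * (0.46*T + 8.13)
ET = 0.67 * 0.3 * (0.46*15 + 8.13)
ET = 0.67 * 0.3 * 15.0300

3.0210 mm/day


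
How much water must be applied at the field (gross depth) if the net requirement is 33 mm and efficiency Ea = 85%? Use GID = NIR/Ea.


Ea = 85% = 0.85
GID = NIR / Ea = 33 / 0.85 = 38.8235 mm

38.8235 mm


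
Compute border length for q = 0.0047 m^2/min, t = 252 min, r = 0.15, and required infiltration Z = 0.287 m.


L = q*t/((1+r)*Z)
L = 0.0047*252/((1+0.15)*0.287)
L = 1.1844/0.33005

3.5885 m


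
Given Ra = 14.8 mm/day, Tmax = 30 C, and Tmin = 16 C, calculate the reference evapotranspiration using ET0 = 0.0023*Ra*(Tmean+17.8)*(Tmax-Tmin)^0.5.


Tmean = (Tmax + Tmin)/2 = (30 + 16)/2 = 23.0
ET0 = 0.0023 * 14.8 * (23.0 + 17.8) * sqrt(30 - 16)
ET0 = 0.0023 * 14.8 * 40.8 * 3.741657

5.1965 mm/day


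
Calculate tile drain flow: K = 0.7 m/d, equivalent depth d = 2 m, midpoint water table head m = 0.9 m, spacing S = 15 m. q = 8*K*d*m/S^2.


q = 8*K*d*m/S^2
q = 8*0.7*2*0.9/15^2
q = 10.0800 / 225

0.0448 m/d


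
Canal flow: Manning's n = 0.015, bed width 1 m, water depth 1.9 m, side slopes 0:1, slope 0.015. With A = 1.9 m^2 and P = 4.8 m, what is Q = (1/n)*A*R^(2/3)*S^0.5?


R = A/P = 1.9/4.8 = 0.395833
Q = (1/0.015) * 1.9 * 0.395833^(2/3) * 0.015^0.5

8.3634 m^3/s


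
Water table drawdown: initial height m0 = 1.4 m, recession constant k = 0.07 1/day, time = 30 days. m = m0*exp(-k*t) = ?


m = m0 * exp(-k*t)
m = 1.4 * exp(-0.07 * 30)
m = 1.4 * exp(-2.1000)

0.1714 m


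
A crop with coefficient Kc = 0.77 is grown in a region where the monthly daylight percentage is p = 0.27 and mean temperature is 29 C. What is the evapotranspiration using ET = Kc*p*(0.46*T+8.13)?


ET = Kc * p * (0.46*T + 8.13)
ET = 0.77 * 0.27 * (0.46*29 + 8.13)
ET = 0.77 * 0.27 * 21.4700

4.4636 mm/day


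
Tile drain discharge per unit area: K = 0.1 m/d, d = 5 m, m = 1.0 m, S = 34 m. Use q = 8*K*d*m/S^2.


q = 8*K*d*m/S^2
q = 8*0.1*5*1.0/34^2
q = 4.0000 / 1156

0.0035 m/d


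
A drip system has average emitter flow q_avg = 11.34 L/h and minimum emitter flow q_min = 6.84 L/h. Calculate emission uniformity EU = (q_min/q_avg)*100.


EU = (q_min/q_avg)*100 = (6.84/11.34)*100 = 60.3175%

60.3175 %


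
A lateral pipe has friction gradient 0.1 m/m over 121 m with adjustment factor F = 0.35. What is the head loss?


hf = J * L * F = 0.1 * 121 * 0.35 = 4.2350 m

4.2350 m


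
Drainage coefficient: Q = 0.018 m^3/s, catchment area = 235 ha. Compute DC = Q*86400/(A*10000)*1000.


DC = Q * 86400 / (A * 10000) * 1000
DC = 0.018 * 86400 / (235 * 10000) * 1000
DC = 1555200.0000 / 2350000

0.6618 mm/day


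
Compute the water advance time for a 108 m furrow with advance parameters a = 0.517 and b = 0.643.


t = (L/a)^(1/b)
t = (108/0.517)^(1/0.643)
t = 208.897485^(1/0.643)

4054.9287 min


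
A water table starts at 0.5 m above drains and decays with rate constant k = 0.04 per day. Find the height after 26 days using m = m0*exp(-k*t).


m = m0 * exp(-k*t)
m = 0.5 * exp(-0.04 * 26)
m = 0.5 * exp(-1.0400)

0.1767 m


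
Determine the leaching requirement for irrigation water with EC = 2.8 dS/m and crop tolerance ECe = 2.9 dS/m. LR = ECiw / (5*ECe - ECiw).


LR = ECiw / (5*ECe - ECiw)
LR = 2.8 / (5*2.9 - 2.8)
LR = 2.8 / 11.7000

0.2393


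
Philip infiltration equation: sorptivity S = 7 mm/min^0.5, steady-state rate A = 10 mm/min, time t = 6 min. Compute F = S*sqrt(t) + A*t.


F = S*sqrt(t) + A*t
F = 7*sqrt(6) + 10*6
F = 7*2.449490 + 60

77.1464 mm


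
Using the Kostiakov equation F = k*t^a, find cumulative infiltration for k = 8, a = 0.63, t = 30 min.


F = k * t^a = 8 * 30^0.63
F = 8 * 8.522880

68.1830 mm


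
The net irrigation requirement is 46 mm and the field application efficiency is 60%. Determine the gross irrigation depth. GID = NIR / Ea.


Ea = 60% = 0.6
GID = NIR / Ea = 46 / 0.6 = 76.6667 mm

76.6667 mm


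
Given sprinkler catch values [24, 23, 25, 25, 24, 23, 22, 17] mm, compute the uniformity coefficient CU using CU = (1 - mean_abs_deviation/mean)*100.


mean = 22.875000 mm
MAD = 1.687500 mm
CU = (1 - 1.687500/22.875000)*100

92.6230 %


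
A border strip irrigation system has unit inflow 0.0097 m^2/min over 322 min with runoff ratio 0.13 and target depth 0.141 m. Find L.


L = q*t/((1+r)*Z)
L = 0.0097*322/((1+0.13)*0.141)
L = 3.1234/0.15933

19.6033 m


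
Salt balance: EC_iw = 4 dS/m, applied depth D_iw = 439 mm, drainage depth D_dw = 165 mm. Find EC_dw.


EC_dw = EC_iw * D_iw / D_dw
EC_dw = 4 * 439 / 165
EC_dw = 1756 / 165

10.6424 dS/m


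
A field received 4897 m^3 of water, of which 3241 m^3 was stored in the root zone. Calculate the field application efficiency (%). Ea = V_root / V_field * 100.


Ea = V_root / V_field * 100 = 3241 / 4897 * 100 = 66.1834%

66.1834 %


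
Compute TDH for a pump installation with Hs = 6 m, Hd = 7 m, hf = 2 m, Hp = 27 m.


TDH = Hs + Hd + hf + Hp = 6 + 7 + 2 + 27 = 42

42 m


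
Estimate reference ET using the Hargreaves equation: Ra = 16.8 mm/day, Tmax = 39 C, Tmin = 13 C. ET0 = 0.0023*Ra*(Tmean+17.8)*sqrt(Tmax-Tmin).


Tmean = (Tmax + Tmin)/2 = (39 + 13)/2 = 26.0
ET0 = 0.0023 * 16.8 * (26.0 + 17.8) * sqrt(39 - 13)
ET0 = 0.0023 * 16.8 * 43.8 * 5.099020

8.6297 mm/day


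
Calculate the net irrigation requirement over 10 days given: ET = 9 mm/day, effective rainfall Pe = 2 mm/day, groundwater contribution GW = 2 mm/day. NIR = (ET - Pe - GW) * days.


Daily deficit = ET - Pe - GW = 9 - 2 - 2 = 5 mm/day
NIR = 5 * 10 = 50 mm

50.0000 mm


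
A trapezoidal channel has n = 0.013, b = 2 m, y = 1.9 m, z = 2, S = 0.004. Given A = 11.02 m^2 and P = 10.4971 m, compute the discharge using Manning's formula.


R = A/P = 11.02/10.4971 = 1.049814
Q = (1/0.013) * 11.02 * 1.049814^(2/3) * 0.004^0.5

55.3787 m^3/s
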